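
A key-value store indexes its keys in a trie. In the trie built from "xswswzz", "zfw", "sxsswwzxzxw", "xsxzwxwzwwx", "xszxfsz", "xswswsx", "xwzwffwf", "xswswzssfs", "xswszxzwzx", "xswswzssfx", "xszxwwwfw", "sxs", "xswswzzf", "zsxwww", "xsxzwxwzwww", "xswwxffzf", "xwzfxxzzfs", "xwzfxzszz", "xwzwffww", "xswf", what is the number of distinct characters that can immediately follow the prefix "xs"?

3

Follow the path "xs" to its node, then look at its outgoing edges.
Characters that immediately follow "xs" among the stored strings: {w, x, z}.
That node has 3 child edges.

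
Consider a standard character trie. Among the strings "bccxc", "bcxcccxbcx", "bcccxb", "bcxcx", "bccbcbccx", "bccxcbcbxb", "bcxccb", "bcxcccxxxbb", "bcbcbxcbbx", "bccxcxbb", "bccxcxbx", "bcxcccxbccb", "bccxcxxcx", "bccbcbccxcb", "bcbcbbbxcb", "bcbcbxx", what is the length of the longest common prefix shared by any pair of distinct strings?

9

The deepest shared node is where two words last agree before diverging.
"bccbcbccx" and "bccbcbccxcb" agree on "bccbcbccx" (9 characters) before diverging; nothing deeper is shared.
Longest shared-prefix length: 9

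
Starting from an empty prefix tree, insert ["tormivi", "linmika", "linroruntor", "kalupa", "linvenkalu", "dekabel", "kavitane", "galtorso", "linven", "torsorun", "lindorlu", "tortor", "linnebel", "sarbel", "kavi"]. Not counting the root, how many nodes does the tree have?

Count nodes per top-level branch (shared prefixes stored once):
  'd'-branch (dekabel): 7 nodes
  'g'-branch (galtorso): 8 nodes
  'k'-branch (kalupa, kavi, kavitane): 12 nodes
  'l'-branch (lindorlu, linmika, linnebel, linroruntor, linven, linvenkalu): 32 nodes
  's'-branch (sarbel): 6 nodes
  't'-branch (tormivi, torsorun, tortor): 15 nodes
Sum: 80

80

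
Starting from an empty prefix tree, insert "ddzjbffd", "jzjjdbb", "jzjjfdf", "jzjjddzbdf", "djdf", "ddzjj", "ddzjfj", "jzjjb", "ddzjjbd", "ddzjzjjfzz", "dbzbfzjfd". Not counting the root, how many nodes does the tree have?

Insert word by word; a character creates a node only if that edge doesn't already exist:
  "ddzjbffd" → 8 new (d, d, z, j, b, f, f, d)
  "jzjjdbb" → 7 new (j, z, j, j, d, b, b)
  "jzjjfdf" → prefix "jzjj" already present; 3 new (f, d, f)
  "jzjjddzbdf" → prefix "jzjjd" already present; 5 new (d, z, b, d, f)
  "djdf" → prefix "d" already present; 3 new (j, d, f)
  "ddzjj" → prefix "ddzj" already present; 1 new (j)
  "ddzjfj" → prefix "ddzj" already present; 2 new (f, j)
  "jzjjb" → prefix "jzjj" already present; 1 new (b)
  "ddzjjbd" → prefix "ddzjj" already present; 2 new (b, d)
  "ddzjzjjfzz" → prefix "ddzj" already present; 6 new (z, j, j, f, z, z)
  "dbzbfzjfd" → prefix "d" already present; 8 new (b, z, b, f, z, j, f, d)
Total nodes = 8 + 7 + 3 + 5 + 3 + 1 + 2 + 1 + 2 + 6 + 8 = 46

46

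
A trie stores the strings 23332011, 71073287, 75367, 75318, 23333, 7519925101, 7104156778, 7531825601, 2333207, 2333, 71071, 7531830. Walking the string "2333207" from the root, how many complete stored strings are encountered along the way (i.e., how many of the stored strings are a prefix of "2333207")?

Walk "2333207" from the root; an end-of-word marker is hit whenever a stored word is a prefix of "2333207".
Prefixes of the query that are stored words: "2333", "2333207"
Count: 2

2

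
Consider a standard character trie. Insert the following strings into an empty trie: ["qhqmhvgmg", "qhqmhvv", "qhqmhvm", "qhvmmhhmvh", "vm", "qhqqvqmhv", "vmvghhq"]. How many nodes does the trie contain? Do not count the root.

Trace insertions, counting only characters that open a new branch:
  "qhqmhvgmg" → 9 new (q, h, q, m, h, v, g, m, g)
  "qhqmhvv" → prefix "qhqmhv" already present; 1 new (v)
  "qhqmhvm" → prefix "qhqmhv" already present; 1 new (m)
  "qhvmmhhmvh" → prefix "qh" already present; 8 new (v, m, m, h, h, m, v, h)
  "vm" → 2 new (v, m)
  "qhqqvqmhv" → prefix "qhq" already present; 6 new (q, v, q, m, h, v)
  "vmvghhq" → prefix "vm" already present; 5 new (v, g, h, h, q)
Total nodes = 9 + 1 + 1 + 8 + 2 + 6 + 5 = 32

32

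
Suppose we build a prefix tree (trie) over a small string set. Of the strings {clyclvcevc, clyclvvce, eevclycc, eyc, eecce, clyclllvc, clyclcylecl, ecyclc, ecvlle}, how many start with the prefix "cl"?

4

Walk to "cl"; the words in its subtree are exactly those with that prefix.
Words under "cl": clyclcylecl, clyclllvc, clyclvcevc, clyclvvce
Count: 4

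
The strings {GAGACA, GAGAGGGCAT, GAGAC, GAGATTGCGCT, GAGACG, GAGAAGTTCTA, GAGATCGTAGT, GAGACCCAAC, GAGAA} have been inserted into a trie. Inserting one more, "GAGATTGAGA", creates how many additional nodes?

3

Walking "GAGATTGAGA" from the root, the first 7 characters ("GAGATTG") follow existing edges; "A" is the first miss.
New nodes needed: |"GAGATTGAGA"| − 7 = 10 − 7 = 3.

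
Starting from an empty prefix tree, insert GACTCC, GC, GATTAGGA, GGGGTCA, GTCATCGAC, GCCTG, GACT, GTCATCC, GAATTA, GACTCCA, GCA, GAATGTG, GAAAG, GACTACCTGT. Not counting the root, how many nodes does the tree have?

48

Count nodes per top-level branch (shared prefixes stored once):
  'G'-branch (GAAAG, GAATGTG, GAATTA, GACT, GACTACCTGT, GACTCC, GACTCCA, GATTAGGA, GC, GCA, GCCTG, GGGGTCA, GTCATCC, GTCATCGAC): 48 nodes
Sum: 48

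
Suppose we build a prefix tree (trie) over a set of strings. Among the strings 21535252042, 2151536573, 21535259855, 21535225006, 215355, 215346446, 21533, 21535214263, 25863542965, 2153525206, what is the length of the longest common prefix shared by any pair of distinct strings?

Equivalently: take the maximum, over all pairs, of their longest common prefix length.
e.g. "21535252042" and "2153525206" share the prefix "215352520" of length 9; no pair shares a longer one.
Longest shared-prefix length: 9

9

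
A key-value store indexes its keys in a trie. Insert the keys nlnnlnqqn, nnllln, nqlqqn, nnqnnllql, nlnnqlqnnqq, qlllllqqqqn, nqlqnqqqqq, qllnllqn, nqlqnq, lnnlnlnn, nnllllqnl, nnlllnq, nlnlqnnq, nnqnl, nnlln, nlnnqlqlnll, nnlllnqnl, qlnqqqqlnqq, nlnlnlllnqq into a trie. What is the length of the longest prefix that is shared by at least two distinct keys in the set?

7

Look for the deepest trie node that still has at least two words in its subtree.
e.g. "nlnnqlqlnll" and "nlnnqlqnnqq" share the prefix "nlnnqlq" of length 7; no pair shares a longer one.
Longest shared-prefix length: 7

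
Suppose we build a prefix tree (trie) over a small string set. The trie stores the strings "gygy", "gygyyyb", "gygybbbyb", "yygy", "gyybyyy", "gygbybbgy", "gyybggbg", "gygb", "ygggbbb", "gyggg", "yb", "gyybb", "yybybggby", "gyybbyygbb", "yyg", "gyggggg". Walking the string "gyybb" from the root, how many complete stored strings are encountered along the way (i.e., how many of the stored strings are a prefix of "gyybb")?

1

Traverse "gyybb" character by character; count nodes along the way that are marked as word ends.
Prefixes of the query that are stored words: "gyybb"
Count: 1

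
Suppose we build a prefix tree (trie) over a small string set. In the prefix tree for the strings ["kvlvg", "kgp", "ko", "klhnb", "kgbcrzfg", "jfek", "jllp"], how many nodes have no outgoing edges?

7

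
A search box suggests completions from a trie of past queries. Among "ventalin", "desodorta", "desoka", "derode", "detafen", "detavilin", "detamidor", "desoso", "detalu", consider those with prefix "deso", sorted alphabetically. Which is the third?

desoso

DFS of the "deso" subtree visits, in order: "desodorta", "desoka", "desoso"
Position 3: desoso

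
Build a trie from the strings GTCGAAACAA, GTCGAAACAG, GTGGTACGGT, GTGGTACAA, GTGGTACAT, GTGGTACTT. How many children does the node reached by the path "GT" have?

2

Follow the path "GT" to its node, then look at its outgoing edges.
Characters that immediately follow "GT" among the stored strings: {C, G}.
That node has 2 child edges.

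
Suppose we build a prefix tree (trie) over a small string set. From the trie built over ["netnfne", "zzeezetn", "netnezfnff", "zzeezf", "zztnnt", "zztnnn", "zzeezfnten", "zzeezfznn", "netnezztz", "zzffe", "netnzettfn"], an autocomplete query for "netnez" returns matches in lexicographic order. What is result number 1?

DFS of the "netnez" subtree visits, in order: "netnezfnff", "netnezztz"
Position 1: netnezfnff

netnezfnff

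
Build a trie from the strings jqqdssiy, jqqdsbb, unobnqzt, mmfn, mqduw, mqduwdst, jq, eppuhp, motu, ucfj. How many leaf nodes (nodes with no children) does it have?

8

Leaves are exactly the stored words that no other stored word extends.
Those words: "eppuhp", "jqqdsbb", "jqqdssiy", "mmfn", "motu", "mqduwdst", "ucfj", "unobnqzt"
Leaf count: 8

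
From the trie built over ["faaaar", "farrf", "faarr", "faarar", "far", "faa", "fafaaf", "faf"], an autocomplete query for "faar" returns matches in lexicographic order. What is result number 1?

faarar

Filter for "faar…" and sort: "faarar", "faarr"
Position 1: faarar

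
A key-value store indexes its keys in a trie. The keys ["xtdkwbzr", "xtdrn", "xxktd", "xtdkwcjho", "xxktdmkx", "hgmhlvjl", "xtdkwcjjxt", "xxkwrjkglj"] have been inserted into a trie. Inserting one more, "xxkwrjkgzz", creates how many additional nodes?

2

The longest prefix of "xxkwrjkgzz" already in the trie is "xxkwrjkg" (length 8).
New nodes needed: |"xxkwrjkgzz"| − 8 = 10 − 8 = 2.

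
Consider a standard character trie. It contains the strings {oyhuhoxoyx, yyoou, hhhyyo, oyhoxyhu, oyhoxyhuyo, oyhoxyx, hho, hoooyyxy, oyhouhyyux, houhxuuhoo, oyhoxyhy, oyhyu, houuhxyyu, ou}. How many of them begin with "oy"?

Walk to "oy"; the words in its subtree are exactly those with that prefix.
Words under "oy": oyhouhyyux, oyhoxyhu, oyhoxyhuyo, oyhoxyhy, oyhoxyx, oyhuhoxoyx, oyhyu
Count: 7

7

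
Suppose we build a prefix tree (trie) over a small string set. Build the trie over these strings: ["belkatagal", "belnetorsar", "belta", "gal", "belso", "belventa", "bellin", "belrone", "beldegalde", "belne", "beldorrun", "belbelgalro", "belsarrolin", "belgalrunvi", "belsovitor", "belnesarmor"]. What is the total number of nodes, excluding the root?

For each word, the new-node count is its length minus the longest prefix already in the trie:
  "belkatagal" → 10 new (b, e, l, k, a, t, a, g, a, l)
  "belnetorsar" → prefix "bel" already present; 8 new (n, e, t, o, r, s, a, r)
  "belta" → prefix "bel" already present; 2 new (t, a)
  "gal" → 3 new (g, a, l)
  "belso" → prefix "bel" already present; 2 new (s, o)
  "belventa" → prefix "bel" already present; 5 new (v, e, n, t, a)
  "bellin" → prefix "bel" already present; 3 new (l, i, n)
  "belrone" → prefix "bel" already present; 4 new (r, o, n, e)
  "beldegalde" → prefix "bel" already present; 7 new (d, e, g, a, l, d, e)
  "belne" → prefix "belne" already present; 0 new (none)
  "beldorrun" → prefix "beld" already present; 5 new (o, r, r, u, n)
  "belbelgalro" → prefix "bel" already present; 8 new (b, e, l, g, a, l, r, o)
  "belsarrolin" → prefix "bels" already present; 7 new (a, r, r, o, l, i, n)
  "belgalrunvi" → prefix "bel" already present; 8 new (g, a, l, r, u, n, v, i)
  "belsovitor" → prefix "belso" already present; 5 new (v, i, t, o, r)
  "belnesarmor" → prefix "belne" already present; 6 new (s, a, r, m, o, r)
Total nodes = 10 + 8 + 2 + 3 + 2 + 5 + 3 + 4 + 7 + 0 + 5 + 8 + 7 + 8 + 5 + 6 = 83

83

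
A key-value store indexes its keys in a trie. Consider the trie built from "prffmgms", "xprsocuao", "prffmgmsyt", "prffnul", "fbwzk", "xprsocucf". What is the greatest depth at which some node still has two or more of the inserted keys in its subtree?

8

Look for the deepest trie node that still has at least two words in its subtree.
e.g. "prffmgms" and "prffmgmsyt" share the prefix "prffmgms" of length 8; no pair shares a longer one.
Longest shared-prefix length: 8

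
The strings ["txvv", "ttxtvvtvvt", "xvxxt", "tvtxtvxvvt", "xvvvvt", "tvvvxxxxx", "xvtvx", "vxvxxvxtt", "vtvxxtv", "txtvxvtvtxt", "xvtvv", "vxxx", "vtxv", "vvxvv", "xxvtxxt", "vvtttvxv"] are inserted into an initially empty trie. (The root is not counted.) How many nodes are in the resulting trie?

For each word, the new-node count is its length minus the longest prefix already in the trie:
  "txvv" → 4 new (t, x, v, v)
  "ttxtvvtvvt" → prefix "t" already present; 9 new (t, x, t, v, v, t, v, v, t)
  "xvxxt" → 5 new (x, v, x, x, t)
  "tvtxtvxvvt" → prefix "t" already present; 9 new (v, t, x, t, v, x, v, v, t)
  "xvvvvt" → prefix "xv" already present; 4 new (v, v, v, t)
  "tvvvxxxxx" → prefix "tv" already present; 7 new (v, v, x, x, x, x, x)
  "xvtvx" → prefix "xv" already present; 3 new (t, v, x)
  "vxvxxvxtt" → 9 new (v, x, v, x, x, v, x, t, t)
  "vtvxxtv" → prefix "v" already present; 6 new (t, v, x, x, t, v)
  "txtvxvtvtxt" → prefix "tx" already present; 9 new (t, v, x, v, t, v, t, x, t)
  "xvtvv" → prefix "xvtv" already present; 1 new (v)
  "vxxx" → prefix "vx" already present; 2 new (x, x)
  "vtxv" → prefix "vt" already present; 2 new (x, v)
  "vvxvv" → prefix "v" already present; 4 new (v, x, v, v)
  "xxvtxxt" → prefix "x" already present; 6 new (x, v, t, x, x, t)
  "vvtttvxv" → prefix "vv" already present; 6 new (t, t, t, v, x, v)
Total nodes = 4 + 9 + 5 + 9 + 4 + 7 + 3 + 9 + 6 + 9 + 1 + 2 + 2 + 4 + 6 + 6 = 86

86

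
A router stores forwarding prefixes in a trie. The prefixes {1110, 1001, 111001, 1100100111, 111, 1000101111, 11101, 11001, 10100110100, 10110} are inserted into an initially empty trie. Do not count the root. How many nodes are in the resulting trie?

36

For each word, the new-node count is its length minus the longest prefix already in the trie:
  "1110" → 4 new (1, 1, 1, 0)
  "1001" → prefix "1" already present; 3 new (0, 0, 1)
  "111001" → prefix "1110" already present; 2 new (0, 1)
  "1100100111" → prefix "11" already present; 8 new (0, 0, 1, 0, 0, 1, 1, 1)
  "111" → prefix "111" already present; 0 new (none)
  "1000101111" → prefix "100" already present; 7 new (0, 1, 0, 1, 1, 1, 1)
  "11101" → prefix "1110" already present; 1 new (1)
  "11001" → prefix "11001" already present; 0 new (none)
  "10100110100" → prefix "10" already present; 9 new (1, 0, 0, 1, 1, 0, 1, 0, 0)
  "10110" → prefix "101" already present; 2 new (1, 0)
Total nodes = 4 + 3 + 2 + 8 + 0 + 7 + 1 + 0 + 9 + 2 = 36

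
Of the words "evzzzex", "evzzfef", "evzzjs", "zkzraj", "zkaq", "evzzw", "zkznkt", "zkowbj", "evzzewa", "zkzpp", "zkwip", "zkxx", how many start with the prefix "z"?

7

Filter for entries beginning with "z":
Matches: "zkaq", "zkowbj", "zkwip", "zkxx", "zkznkt", "zkzpp", "zkzraj"
Count: 7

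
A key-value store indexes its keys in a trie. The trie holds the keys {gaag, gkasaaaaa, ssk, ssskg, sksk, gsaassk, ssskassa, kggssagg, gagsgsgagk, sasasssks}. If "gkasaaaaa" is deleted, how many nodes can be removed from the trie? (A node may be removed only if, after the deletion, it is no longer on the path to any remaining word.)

After clearing the end-marker at "gkasaaaaa", prune upward until reaching a node still needed by another word.
The suffix "kasaaaaa" (8 nodes) is used only by "gkasaaaaa"; the node for "g" still has the child "a", so pruning stops there.
Nodes removed: 8

8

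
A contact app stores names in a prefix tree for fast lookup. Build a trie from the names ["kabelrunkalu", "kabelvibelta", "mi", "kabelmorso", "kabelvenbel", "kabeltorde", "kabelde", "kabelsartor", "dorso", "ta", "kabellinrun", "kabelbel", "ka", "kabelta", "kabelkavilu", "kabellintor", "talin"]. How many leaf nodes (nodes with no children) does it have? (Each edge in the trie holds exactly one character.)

15

Leaves are exactly the stored words that no other stored word extends.
Those words: "dorso", "kabelbel", "kabelde", "kabelkavilu", "kabellinrun", "kabellintor", "kabelmorso", "kabelrunkalu", "kabelsartor", "kabelta", "kabeltorde", "kabelvenbel", "kabelvibelta", "mi", "talin"
Leaf count: 15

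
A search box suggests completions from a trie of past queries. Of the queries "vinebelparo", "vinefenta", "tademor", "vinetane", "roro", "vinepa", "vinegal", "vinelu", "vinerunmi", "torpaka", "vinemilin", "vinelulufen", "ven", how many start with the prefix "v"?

Walk to "v"; the words in its subtree are exactly those with that prefix.
Matches: "ven", "vinebelparo", "vinefenta", "vinegal", "vinelu", "vinelulufen", "vinemilin", "vinepa", "vinerunmi", "vinetane"
Count: 10

10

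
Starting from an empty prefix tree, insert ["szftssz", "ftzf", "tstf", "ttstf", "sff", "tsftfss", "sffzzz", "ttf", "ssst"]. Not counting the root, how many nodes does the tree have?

33

Trie structure (* marks end of a word):
(root)
├─ f
│  └─ t
│     └─ z
│        └─ f *
├─ s
│  ├─ f
│  │  └─ f *
│  │     └─ z
│  │        └─ z
│  │           └─ z *
│  ├─ s
│  │  └─ s
│  │     └─ t *
│  └─ z
│     └─ f
│        └─ t
│           └─ s
│              └─ s
│                 └─ z *
└─ t
   ├─ s
   │  ├─ f
   │  │  └─ t
   │  │     └─ f
   │  │        └─ s
   │  │           └─ s *
   │  └─ t
   │     └─ f *
   └─ t
      ├─ f *
      └─ s
         └─ t
            └─ f *
Counting every labelled node above: 33.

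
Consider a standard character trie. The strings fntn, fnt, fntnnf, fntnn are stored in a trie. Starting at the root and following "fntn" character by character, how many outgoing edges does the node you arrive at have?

Follow the path "fntn" to its node, then look at its outgoing edges.
Characters that immediately follow "fntn" among the stored strings: {n}.
That node has 1 child edge.

1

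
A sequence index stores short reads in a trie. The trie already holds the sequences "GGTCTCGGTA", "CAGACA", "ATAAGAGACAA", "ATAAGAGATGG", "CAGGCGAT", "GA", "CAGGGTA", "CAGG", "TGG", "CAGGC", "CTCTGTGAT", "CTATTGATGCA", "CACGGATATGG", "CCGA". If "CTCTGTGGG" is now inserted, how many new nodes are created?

The longest prefix of "CTCTGTGGG" already in the trie is "CTCTGTG" (length 7).
Each of the 2 remaining characters creates one node.

2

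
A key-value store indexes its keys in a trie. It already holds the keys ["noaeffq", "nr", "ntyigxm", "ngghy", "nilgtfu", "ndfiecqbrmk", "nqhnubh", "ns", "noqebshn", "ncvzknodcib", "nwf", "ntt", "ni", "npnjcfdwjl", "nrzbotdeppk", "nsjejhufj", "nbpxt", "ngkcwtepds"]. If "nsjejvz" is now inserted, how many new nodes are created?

2

The longest prefix of "nsjejvz" already in the trie is "nsjej" (length 5).
New nodes needed: |"nsjejvz"| − 5 = 7 − 5 = 2.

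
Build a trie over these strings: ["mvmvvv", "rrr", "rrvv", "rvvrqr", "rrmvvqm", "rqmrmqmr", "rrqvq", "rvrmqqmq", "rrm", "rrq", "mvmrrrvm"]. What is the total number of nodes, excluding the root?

Trace insertions, counting only characters that open a new branch:
  "mvmvvv" → 6 new (m, v, m, v, v, v)
  "rrr" → 3 new (r, r, r)
  "rrvv" → prefix "rr" already present; 2 new (v, v)
  "rvvrqr" → prefix "r" already present; 5 new (v, v, r, q, r)
  "rrmvvqm" → prefix "rr" already present; 5 new (m, v, v, q, m)
  "rqmrmqmr" → prefix "r" already present; 7 new (q, m, r, m, q, m, r)
  "rrqvq" → prefix "rr" already present; 3 new (q, v, q)
  "rvrmqqmq" → prefix "rv" already present; 6 new (r, m, q, q, m, q)
  "rrm" → prefix "rrm" already present; 0 new (none)
  "rrq" → prefix "rrq" already present; 0 new (none)
  "mvmrrrvm" → prefix "mvm" already present; 5 new (r, r, r, v, m)
Total nodes = 6 + 3 + 2 + 5 + 5 + 7 + 3 + 6 + 0 + 0 + 5 = 42

42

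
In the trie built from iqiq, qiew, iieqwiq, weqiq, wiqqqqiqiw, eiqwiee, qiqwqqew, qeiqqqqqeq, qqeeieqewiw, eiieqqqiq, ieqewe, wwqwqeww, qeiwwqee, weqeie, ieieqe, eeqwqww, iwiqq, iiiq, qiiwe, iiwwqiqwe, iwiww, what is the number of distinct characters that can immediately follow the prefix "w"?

3

Follow the path "w" to its node, then look at its outgoing edges.
Distinct next characters after "w": e, i, w.
That node has 3 child edges.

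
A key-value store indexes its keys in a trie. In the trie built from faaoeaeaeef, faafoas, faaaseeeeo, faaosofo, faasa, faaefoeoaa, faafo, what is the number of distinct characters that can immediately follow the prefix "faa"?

5

Walk "faa" from the root, arriving at one node.
Characters that immediately follow "faa" among the stored strings: {a, e, f, o, s}.
That node has 5 child edges.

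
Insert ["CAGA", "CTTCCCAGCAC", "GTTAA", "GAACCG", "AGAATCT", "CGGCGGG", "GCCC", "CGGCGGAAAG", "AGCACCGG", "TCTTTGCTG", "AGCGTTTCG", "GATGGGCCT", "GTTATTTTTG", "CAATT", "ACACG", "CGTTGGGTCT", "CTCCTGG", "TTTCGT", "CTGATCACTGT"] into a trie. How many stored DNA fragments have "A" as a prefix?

Filter for entries beginning with "A":
Words under "A": ACACG, AGAATCT, AGCACCGG, AGCGTTTCG
Count: 4

4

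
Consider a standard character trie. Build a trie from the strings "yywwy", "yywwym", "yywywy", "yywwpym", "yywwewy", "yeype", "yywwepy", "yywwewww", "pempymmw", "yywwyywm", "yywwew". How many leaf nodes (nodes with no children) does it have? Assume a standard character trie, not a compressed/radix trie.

9

A leaf is a node with no children — equivalently, the end of a word that is not a proper prefix of any other stored word.
Those words: "pempymmw", "yeype", "yywwepy", "yywwewww", "yywwewy", "yywwpym", "yywwym", "yywwyywm", "yywywy"
Leaf count: 9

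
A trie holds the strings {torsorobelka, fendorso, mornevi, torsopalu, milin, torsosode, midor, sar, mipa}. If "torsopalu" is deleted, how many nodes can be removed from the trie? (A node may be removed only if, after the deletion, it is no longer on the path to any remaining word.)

4

Walk "torsopalu" from the leaf back toward the root, removing each node that no remaining word uses.
The suffix "palu" (4 nodes) is used only by "torsopalu"; the node for "torso" still has the child "r", so pruning stops there.
Nodes removed: 4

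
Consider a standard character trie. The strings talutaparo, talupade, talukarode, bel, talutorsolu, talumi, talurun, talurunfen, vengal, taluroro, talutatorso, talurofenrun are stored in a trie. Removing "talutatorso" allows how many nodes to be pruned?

A node on "talutatorso"'s path can go only if nothing else ends at it or branches off below it.
The suffix "torso" (5 nodes) is used only by "talutatorso"; the node for "taluta" still has the child "p", so pruning stops there.
Nodes removed: 5

5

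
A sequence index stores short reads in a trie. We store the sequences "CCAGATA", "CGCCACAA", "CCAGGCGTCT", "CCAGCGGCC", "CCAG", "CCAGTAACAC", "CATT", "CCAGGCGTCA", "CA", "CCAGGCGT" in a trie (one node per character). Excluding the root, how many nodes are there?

35

Trie structure (* marks end of a word):
(root)
└─ C
   ├─ A *
   │  └─ T
   │     └─ T *
   ├─ C
   │  └─ A
   │     └─ G *
   │        ├─ A
   │        │  └─ T
   │        │     └─ A *
   │        ├─ C
   │        │  └─ G
   │        │     └─ G
   │        │        └─ C
   │        │           └─ C *
   │        ├─ G
   │        │  └─ C
   │        │     └─ G
   │        │        └─ T *
   │        │           └─ C
   │        │              ├─ A *
   │        │              └─ T *
   │        └─ T
   │           └─ A
   │              └─ A
   │                 └─ C
   │                    └─ A
   │                       └─ C *
   └─ G
      └─ C
         └─ C
            └─ A
               └─ C
                  └─ A
                     └─ A *
Counting every labelled node above: 35.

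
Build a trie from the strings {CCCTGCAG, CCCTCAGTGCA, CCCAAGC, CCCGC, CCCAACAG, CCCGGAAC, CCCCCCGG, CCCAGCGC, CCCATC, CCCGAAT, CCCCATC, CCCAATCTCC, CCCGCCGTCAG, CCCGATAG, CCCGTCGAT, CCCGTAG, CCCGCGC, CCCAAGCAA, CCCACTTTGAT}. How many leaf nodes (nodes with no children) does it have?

A leaf is a node with no children — equivalently, the end of a word that is not a proper prefix of any other stored word.
Those words: "CCCAACAG", "CCCAAGCAA", "CCCAATCTCC", "CCCACTTTGAT", "CCCAGCGC", "CCCATC", "CCCCATC", "CCCCCCGG", "CCCGAAT", "CCCGATAG", "CCCGCCGTCAG", "CCCGCGC", "CCCGGAAC", "CCCGTAG", "CCCGTCGAT", "CCCTCAGTGCA", "CCCTGCAG"
Leaf count: 17

17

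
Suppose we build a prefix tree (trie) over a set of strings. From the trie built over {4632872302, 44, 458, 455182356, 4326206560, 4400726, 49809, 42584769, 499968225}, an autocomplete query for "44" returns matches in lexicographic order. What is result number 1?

44

Words with prefix "44", in lexicographic order: "44", "4400726"
Position 1: 44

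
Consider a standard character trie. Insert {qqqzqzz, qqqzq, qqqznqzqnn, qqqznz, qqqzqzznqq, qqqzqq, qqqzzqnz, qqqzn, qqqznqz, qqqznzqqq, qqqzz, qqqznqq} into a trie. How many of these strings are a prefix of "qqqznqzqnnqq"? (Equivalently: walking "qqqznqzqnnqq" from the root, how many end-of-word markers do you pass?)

Walk "qqqznqzqnnqq" from the root; an end-of-word marker is hit whenever a stored word is a prefix of "qqqznqzqnnqq".
Prefixes of the query that are stored words: "qqqzn", "qqqznqz", "qqqznqzqnn"
Count: 3

3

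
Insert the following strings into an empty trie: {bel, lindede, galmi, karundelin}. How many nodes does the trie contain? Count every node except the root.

25

Insert word by word; a character creates a node only if that edge doesn't already exist:
  "bel" → 3 new (b, e, l)
  "lindede" → 7 new (l, i, n, d, e, d, e)
  "galmi" → 5 new (g, a, l, m, i)
  "karundelin" → 10 new (k, a, r, u, n, d, e, l, i, n)
Total nodes = 3 + 7 + 5 + 10 = 25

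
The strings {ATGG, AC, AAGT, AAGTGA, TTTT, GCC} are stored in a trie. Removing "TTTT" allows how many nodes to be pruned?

Walk "TTTT" from the leaf back toward the root, removing each node that no remaining word uses.
No other word shares any prefix with "TTTT", so all 4 of its nodes go.
Nodes removed: 4

4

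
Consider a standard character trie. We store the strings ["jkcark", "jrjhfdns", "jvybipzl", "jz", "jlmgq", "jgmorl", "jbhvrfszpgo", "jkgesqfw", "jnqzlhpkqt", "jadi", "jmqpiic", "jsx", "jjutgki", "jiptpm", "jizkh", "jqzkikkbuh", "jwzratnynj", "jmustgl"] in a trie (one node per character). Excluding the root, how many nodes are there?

Count nodes per top-level branch (shared prefixes stored once):
  'j'-branch (jadi, jbhvrfszpgo, jgmorl, jiptpm, jizkh, jjutgki, jkcark, jkgesqfw, jlmgq, jmqpiic, jmustgl, jnqzlhpkqt, jqzkikkbuh, jrjhfdns, jsx, jvybipzl, jwzratnynj, jz): 103 nodes
Sum: 103

103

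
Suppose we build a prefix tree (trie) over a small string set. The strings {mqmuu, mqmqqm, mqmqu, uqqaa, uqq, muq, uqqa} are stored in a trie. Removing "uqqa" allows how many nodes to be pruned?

0

After clearing the end-marker at "uqqa", prune upward until reaching a node still needed by another word.
Every node on "uqqa" is still needed (e.g. by "uqqaa"), so nothing is freed.
Nodes removed: 0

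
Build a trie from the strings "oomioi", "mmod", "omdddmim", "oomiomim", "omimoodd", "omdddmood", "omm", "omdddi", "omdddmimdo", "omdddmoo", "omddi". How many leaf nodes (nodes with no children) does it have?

A leaf is a node with no children — equivalently, the end of a word that is not a proper prefix of any other stored word.
Those words: "mmod", "omdddi", "omdddmimdo", "omdddmood", "omddi", "omimoodd", "omm", "oomioi", "oomiomim"
Leaf count: 9

9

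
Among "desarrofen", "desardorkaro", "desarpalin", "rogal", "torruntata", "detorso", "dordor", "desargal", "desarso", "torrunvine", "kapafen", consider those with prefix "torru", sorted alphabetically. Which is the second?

Filter for "torru…" and sort: "torruntata", "torrunvine"
The 2nd is torrunvine.

torrunvine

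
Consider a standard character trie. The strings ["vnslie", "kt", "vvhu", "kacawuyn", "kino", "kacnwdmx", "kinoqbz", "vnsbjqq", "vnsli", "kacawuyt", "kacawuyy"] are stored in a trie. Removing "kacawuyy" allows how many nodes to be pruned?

A node on "kacawuyy"'s path can go only if nothing else ends at it or branches off below it.
The suffix "y" (1 node) is used only by "kacawuyy"; the node for "kacawuy" still has the child "n", so pruning stops there.
Nodes removed: 1

1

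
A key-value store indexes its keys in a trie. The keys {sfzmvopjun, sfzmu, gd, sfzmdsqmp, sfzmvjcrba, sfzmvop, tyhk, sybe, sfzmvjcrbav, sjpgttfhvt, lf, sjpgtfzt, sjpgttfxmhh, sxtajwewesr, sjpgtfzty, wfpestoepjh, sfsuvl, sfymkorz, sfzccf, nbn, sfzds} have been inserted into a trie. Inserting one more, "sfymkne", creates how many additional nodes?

2

The longest prefix of "sfymkne" already in the trie is "sfymk" (length 5).
Each of the 2 remaining characters creates one node.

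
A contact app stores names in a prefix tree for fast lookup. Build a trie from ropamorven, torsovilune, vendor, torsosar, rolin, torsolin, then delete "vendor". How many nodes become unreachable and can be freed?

Walk "vendor" from the leaf back toward the root, removing each node that no remaining word uses.
No other word shares any prefix with "vendor", so all 6 of its nodes go.
Nodes removed: 6

6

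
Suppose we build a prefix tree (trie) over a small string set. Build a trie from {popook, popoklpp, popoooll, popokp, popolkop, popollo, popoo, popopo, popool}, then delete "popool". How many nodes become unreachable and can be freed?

1

A node on "popool"'s path can go only if nothing else ends at it or branches off below it.
The suffix "l" (1 node) is used only by "popool"; the node for "popoo" still has the child "k", so pruning stops there.
Nodes removed: 1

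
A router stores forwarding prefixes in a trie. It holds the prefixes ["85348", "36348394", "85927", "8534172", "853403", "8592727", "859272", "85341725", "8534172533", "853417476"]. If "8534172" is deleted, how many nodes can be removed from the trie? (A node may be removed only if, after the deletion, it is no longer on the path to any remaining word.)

Walk "8534172" from the leaf back toward the root, removing each node that no remaining word uses.
Every node on "8534172" is still needed (e.g. by "85341725"), so nothing is freed.
Nodes removed: 0

0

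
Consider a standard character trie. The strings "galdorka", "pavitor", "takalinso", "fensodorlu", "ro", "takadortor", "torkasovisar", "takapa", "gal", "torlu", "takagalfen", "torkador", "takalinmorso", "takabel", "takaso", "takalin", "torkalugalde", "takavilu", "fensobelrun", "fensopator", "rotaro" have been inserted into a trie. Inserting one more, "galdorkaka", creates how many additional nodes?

2

Walking "galdorkaka" from the root, the first 8 characters ("galdorka") follow existing edges; "k" is the first miss.
Each of the 2 remaining characters creates one node.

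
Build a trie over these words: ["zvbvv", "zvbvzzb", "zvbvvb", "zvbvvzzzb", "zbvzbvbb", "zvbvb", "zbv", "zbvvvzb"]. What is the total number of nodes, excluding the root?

25

For each word, the new-node count is its length minus the longest prefix already in the trie:
  "zvbvv" → 5 new (z, v, b, v, v)
  "zvbvzzb" → prefix "zvbv" already present; 3 new (z, z, b)
  "zvbvvb" → prefix "zvbvv" already present; 1 new (b)
  "zvbvvzzzb" → prefix "zvbvv" already present; 4 new (z, z, z, b)
  "zbvzbvbb" → prefix "z" already present; 7 new (b, v, z, b, v, b, b)
  "zvbvb" → prefix "zvbv" already present; 1 new (b)
  "zbv" → prefix "zbv" already present; 0 new (none)
  "zbvvvzb" → prefix "zbv" already present; 4 new (v, v, z, b)
Total nodes = 5 + 3 + 1 + 4 + 7 + 1 + 0 + 4 = 25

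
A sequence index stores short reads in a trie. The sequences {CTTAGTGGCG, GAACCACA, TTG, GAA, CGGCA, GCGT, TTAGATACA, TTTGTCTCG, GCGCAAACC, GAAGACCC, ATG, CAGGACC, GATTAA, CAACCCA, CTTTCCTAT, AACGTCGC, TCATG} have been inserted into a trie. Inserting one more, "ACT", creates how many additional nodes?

Walking "ACT" from the root, the first 1 characters ("A") follow existing edges; "C" is the first miss.
So 3 − 1 = 2 new nodes.

2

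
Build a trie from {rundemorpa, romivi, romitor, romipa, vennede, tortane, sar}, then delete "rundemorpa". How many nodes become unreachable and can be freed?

9

A node on "rundemorpa"'s path can go only if nothing else ends at it or branches off below it.
The suffix "undemorpa" (9 nodes) is used only by "rundemorpa"; the node for "r" still has the child "o", so pruning stops there.
Nodes removed: 9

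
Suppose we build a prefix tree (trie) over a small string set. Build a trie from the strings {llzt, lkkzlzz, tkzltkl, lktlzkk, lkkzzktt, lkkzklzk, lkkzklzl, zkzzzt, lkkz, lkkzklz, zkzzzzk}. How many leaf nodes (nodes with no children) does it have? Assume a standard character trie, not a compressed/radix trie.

9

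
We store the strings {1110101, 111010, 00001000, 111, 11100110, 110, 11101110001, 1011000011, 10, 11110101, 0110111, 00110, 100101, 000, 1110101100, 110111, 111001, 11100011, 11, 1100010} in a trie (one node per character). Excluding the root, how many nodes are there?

Trace insertions, counting only characters that open a new branch:
  "1110101" → 7 new (1, 1, 1, 0, 1, 0, 1)
  "111010" → prefix "111010" already present; 0 new (none)
  "00001000" → 8 new (0, 0, 0, 0, 1, 0, 0, 0)
  "111" → prefix "111" already present; 0 new (none)
  "11100110" → prefix "1110" already present; 4 new (0, 1, 1, 0)
  "110" → prefix "11" already present; 1 new (0)
  "11101110001" → prefix "11101" already present; 6 new (1, 1, 0, 0, 0, 1)
  "1011000011" → prefix "1" already present; 9 new (0, 1, 1, 0, 0, 0, 0, 1, 1)
  "10" → prefix "10" already present; 0 new (none)
  "11110101" → prefix "111" already present; 5 new (1, 0, 1, 0, 1)
  "0110111" → prefix "0" already present; 6 new (1, 1, 0, 1, 1, 1)
  "00110" → prefix "00" already present; 3 new (1, 1, 0)
  "100101" → prefix "10" already present; 4 new (0, 1, 0, 1)
  "000" → prefix "000" already present; 0 new (none)
  "1110101100" → prefix "1110101" already present; 3 new (1, 0, 0)
  "110111" → prefix "110" already present; 3 new (1, 1, 1)
  "111001" → prefix "111001" already present; 0 new (none)
  "11100011" → prefix "11100" already present; 3 new (0, 1, 1)
  "11" → prefix "11" already present; 0 new (none)
  "1100010" → prefix "110" already present; 4 new (0, 0, 1, 0)
Total nodes = 7 + 0 + 8 + 0 + 4 + 1 + 6 + 9 + 0 + 5 + 6 + 3 + 4 + 0 + 3 + 3 + 0 + 3 + 0 + 4 = 66

66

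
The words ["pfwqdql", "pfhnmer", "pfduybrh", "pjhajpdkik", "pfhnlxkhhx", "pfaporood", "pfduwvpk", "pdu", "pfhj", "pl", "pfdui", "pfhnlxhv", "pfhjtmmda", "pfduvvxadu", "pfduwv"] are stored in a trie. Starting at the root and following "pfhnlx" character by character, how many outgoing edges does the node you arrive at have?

2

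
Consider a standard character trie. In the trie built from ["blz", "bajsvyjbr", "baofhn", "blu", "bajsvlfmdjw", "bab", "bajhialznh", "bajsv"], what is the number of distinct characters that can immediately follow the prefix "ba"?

3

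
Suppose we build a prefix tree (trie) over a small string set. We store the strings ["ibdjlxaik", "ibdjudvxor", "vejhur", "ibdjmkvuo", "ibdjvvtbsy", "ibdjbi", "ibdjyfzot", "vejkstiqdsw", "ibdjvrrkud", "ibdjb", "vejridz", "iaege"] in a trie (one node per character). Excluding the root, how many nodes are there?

Count nodes per top-level branch (shared prefixes stored once):
  'i'-branch (iaege, ibdjb, ibdjbi, ibdjlxaik, ibdjmkvuo, ibdjudvxor, ibdjvrrkud, ibdjvvtbsy, ibdjyfzot): 42 nodes
  'v'-branch (vejhur, vejkstiqdsw, vejridz): 18 nodes
Sum: 60

60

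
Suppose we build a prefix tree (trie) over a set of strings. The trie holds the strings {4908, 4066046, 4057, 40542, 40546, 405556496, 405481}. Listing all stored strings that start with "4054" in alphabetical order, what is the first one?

40542

Words with prefix "4054", in lexicographic order: "40542", "40546", "405481"
The 1st is 40542.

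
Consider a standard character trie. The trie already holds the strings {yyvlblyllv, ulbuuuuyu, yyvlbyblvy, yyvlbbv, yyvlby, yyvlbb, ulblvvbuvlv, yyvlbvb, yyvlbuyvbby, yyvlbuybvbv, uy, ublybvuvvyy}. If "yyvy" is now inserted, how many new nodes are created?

"yyv" is already a path in the trie; the remaining "y" must be added.
Each of the 1 remaining characters creates one node.

1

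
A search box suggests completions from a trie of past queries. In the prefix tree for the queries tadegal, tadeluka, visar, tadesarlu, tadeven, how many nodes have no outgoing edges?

5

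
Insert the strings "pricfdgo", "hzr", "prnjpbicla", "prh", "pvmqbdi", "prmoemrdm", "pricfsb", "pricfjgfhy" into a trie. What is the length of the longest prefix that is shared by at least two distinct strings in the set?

5

Equivalently: take the maximum, over all pairs, of their longest common prefix length.
e.g. "pricfdgo" and "pricfjgfhy" share the prefix "pricf" of length 5; no pair shares a longer one.
Longest shared-prefix length: 5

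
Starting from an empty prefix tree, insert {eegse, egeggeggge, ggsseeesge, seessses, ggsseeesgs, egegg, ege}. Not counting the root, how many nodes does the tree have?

Trie structure (* marks end of a word):
(root)
├─ e
│  ├─ e
│  │  └─ g
│  │     └─ s
│  │        └─ e *
│  └─ g
│     └─ e *
│        └─ g
│           └─ g *
│              └─ e
│                 └─ g
│                    └─ g
│                       └─ g
│                          └─ e *
├─ g
│  └─ g
│     └─ s
│        └─ s
│           └─ e
│              └─ e
│                 └─ e
│                    └─ s
│                       └─ g
│                          ├─ e *
│                          └─ s *
└─ s
   └─ e
      └─ e
         └─ s
            └─ s
               └─ s
                  └─ e
                     └─ s *
Counting every labelled node above: 33.

33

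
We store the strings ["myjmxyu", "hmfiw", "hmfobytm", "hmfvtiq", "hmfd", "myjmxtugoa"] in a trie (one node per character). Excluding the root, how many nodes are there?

Count nodes per top-level branch (shared prefixes stored once):
  'h'-branch (hmfd, hmfiw, hmfobytm, hmfvtiq): 15 nodes
  'm'-branch (myjmxtugoa, myjmxyu): 12 nodes
Sum: 27

27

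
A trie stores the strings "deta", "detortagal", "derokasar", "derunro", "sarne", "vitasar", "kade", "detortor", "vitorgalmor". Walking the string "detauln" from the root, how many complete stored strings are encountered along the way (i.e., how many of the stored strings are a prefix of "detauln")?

1

Traverse "detauln" character by character; count nodes along the way that are marked as word ends.
Prefixes of the query that are stored words: "deta"
Count: 1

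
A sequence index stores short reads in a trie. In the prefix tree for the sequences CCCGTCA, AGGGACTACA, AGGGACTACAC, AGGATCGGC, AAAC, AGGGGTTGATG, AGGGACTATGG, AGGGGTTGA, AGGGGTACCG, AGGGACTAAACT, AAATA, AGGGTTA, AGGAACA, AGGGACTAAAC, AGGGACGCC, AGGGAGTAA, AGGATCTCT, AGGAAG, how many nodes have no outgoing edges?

Leaves are exactly the stored words that no other stored word extends.
Those words: "AAAC", "AAATA", "AGGAACA", "AGGAAG", "AGGATCGGC", "AGGATCTCT", "AGGGACGCC", "AGGGACTAAACT", "AGGGACTACAC", "AGGGACTATGG", "AGGGAGTAA", "AGGGGTACCG", "AGGGGTTGATG", "AGGGTTA", "CCCGTCA"
Leaf count: 15

15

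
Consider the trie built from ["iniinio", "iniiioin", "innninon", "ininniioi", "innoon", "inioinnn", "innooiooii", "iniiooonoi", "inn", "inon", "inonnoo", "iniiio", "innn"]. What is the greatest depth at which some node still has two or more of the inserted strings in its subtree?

The deepest shared node is where two words last agree before diverging.
"iniiio" and "iniiioin" agree on "iniiio" (6 characters) before diverging; nothing deeper is shared.
Longest shared-prefix length: 6

6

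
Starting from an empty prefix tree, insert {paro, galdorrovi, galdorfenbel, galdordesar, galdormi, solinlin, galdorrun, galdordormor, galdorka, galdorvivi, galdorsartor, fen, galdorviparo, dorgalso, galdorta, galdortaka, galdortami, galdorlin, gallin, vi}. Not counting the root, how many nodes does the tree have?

Insert word by word; a character creates a node only if that edge doesn't already exist:
  "paro" → 4 new (p, a, r, o)
  "galdorrovi" → 10 new (g, a, l, d, o, r, r, o, v, i)
  "galdorfenbel" → prefix "galdor" already present; 6 new (f, e, n, b, e, l)
  "galdordesar" → prefix "galdor" already present; 5 new (d, e, s, a, r)
  "galdormi" → prefix "galdor" already present; 2 new (m, i)
  "solinlin" → 8 new (s, o, l, i, n, l, i, n)
  "galdorrun" → prefix "galdorr" already present; 2 new (u, n)
  "galdordormor" → prefix "galdord" already present; 5 new (o, r, m, o, r)
  "galdorka" → prefix "galdor" already present; 2 new (k, a)
  "galdorvivi" → prefix "galdor" already present; 4 new (v, i, v, i)
  "galdorsartor" → prefix "galdor" already present; 6 new (s, a, r, t, o, r)
  "fen" → 3 new (f, e, n)
  "galdorviparo" → prefix "galdorvi" already present; 4 new (p, a, r, o)
  "dorgalso" → 8 new (d, o, r, g, a, l, s, o)
  "galdorta" → prefix "galdor" already present; 2 new (t, a)
  "galdortaka" → prefix "galdorta" already present; 2 new (k, a)
  "galdortami" → prefix "galdorta" already present; 2 new (m, i)
  "galdorlin" → prefix "galdor" already present; 3 new (l, i, n)
  "gallin" → prefix "gal" already present; 3 new (l, i, n)
  "vi" → 2 new (v, i)
Total nodes = 4 + 10 + 6 + 5 + 2 + 8 + 2 + 5 + 2 + 4 + 6 + 3 + 4 + 8 + 2 + 2 + 2 + 3 + 3 + 2 = 83

83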